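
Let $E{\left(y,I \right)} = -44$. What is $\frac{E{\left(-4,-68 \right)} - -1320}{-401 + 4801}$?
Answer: $\frac{29}{100} \approx 0.29$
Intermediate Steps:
$\frac{E{\left(-4,-68 \right)} - -1320}{-401 + 4801} = \frac{-44 - -1320}{-401 + 4801} = \frac{-44 + 1320}{4400} = 1276 \cdot \frac{1}{4400} = \frac{29}{100}$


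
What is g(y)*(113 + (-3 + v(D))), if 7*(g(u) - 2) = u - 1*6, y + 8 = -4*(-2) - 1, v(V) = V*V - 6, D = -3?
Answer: 113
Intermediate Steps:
v(V) = -6 + V**2 (v(V) = V**2 - 6 = -6 + V**2)
y = -1 (y = -8 + (-4*(-2) - 1) = -8 + (8 - 1) = -8 + 7 = -1)
g(u) = 8/7 + u/7 (g(u) = 2 + (u - 1*6)/7 = 2 + (u - 6)/7 = 2 + (-6 + u)/7 = 2 + (-6/7 + u/7) = 8/7 + u/7)
g(y)*(113 + (-3 + v(D))) = (8/7 + (1/7)*(-1))*(113 + (-3 + (-6 + (-3)**2))) = (8/7 - 1/7)*(113 + (-3 + (-6 + 9))) = 1*(113 + (-3 + 3)) = 1*(113 + 0) = 1*113 = 113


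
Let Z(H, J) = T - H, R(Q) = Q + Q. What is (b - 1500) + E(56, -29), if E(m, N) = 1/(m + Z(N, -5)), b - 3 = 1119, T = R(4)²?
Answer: -56321/149 ≈ -377.99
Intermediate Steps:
R(Q) = 2*Q
T = 64 (T = (2*4)² = 8² = 64)
b = 1122 (b = 3 + 1119 = 1122)
Z(H, J) = 64 - H
E(m, N) = 1/(64 + m - N) (E(m, N) = 1/(m + (64 - N)) = 1/(64 + m - N))
(b - 1500) + E(56, -29) = (1122 - 1500) + 1/(64 + 56 - 1*(-29)) = -378 + 1/(64 + 56 + 29) = -378 + 1/149 = -56321/149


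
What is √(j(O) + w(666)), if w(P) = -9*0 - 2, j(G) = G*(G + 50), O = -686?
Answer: 31*√454 ≈ 660.53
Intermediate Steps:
j(G) = G*(50 + G)
w(P) = -2 (w(P) = 0 - 2 = -2)
√(j(O) + w(666)) = √(-686*(50 - 686) - 2) = √(-686*(-636) - 2) = √(436296 - 2) = √436294 = 31*√454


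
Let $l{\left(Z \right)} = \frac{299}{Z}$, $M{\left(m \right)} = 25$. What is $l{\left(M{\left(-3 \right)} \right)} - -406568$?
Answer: $\frac{10164499}{25} \approx 4.0658 \cdot 10^{5}$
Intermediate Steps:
$l{\left(M{\left(-3 \right)} \right)} - -406568 = \frac{299}{25} - -406568 = 299 \cdot \frac{1}{25} + 406568 = \frac{299}{25} + 406568 = \frac{10164499}{25}$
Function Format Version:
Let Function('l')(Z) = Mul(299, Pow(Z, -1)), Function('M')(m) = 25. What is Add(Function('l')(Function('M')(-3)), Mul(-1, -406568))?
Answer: Rational(10164499, 25) ≈ 4.0658e+5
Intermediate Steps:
Add(Function('l')(Function('M')(-3)), Mul(-1, -406568)) = Add(Mul(299, Pow(25, -1)), Mul(-1, -406568)) = Add(Mul(299, Rational(1, 25)), 406568) = Add(Rational(299, 25), 406568) = Rational(10164499, 25)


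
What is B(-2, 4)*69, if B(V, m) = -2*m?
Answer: -552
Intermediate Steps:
B(-2, 4)*69 = -2*4*69 = -8*69 = -552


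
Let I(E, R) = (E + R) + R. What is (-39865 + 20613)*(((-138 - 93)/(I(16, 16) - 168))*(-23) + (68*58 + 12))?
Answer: -753085297/10 ≈ -7.5309e+7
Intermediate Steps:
I(E, R) = E + 2*R
(-39865 + 20613)*(((-138 - 93)/(I(16, 16) - 168))*(-23) + (68*58 + 12)) = (-39865 + 20613)*(((-138 - 93)/((16 + 2*16) - 168))*(-23) + (68*58 + 12)) = -19252*(-231/((16 + 32) - 168)*(-23) + (3944 + 12)) = -19252*(-231/(48 - 168)*(-23) + 3956) = -19252*(-231/(-120)*(-23) + 3956) = -19252*(-231*(-1/120)*(-23) + 3956) = -19252*((77/40)*(-23) + 3956) = -19252*(-1771/40 + 3956) = -19252*156469/40 = -753085297/10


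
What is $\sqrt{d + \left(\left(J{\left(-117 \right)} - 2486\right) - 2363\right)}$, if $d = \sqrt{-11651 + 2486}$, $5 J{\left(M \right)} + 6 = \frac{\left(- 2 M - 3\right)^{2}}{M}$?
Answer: $\frac{\sqrt{-20877480 + 4225 i \sqrt{9165}}}{65} \approx 0.68091 + 70.298 i$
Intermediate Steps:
$J{\left(M \right)} = - \frac{6}{5} + \frac{\left(-3 - 2 M\right)^{2}}{5 M}$ ($J{\left(M \right)} = - \frac{6}{5} + \frac{\left(- 2 M - 3\right)^{2} \frac{1}{M}}{5} = - \frac{6}{5} + \frac{\left(-3 - 2 M\right)^{2} \frac{1}{M}}{5} = - \frac{6}{5} + \frac{\frac{1}{M} \left(-3 - 2 M\right)^{2}}{5} = - \frac{6}{5} + \frac{\left(-3 - 2 M\right)^{2}}{5 M}$)
$d = i \sqrt{9165}$ ($d = \sqrt{-9165} = i \sqrt{9165} \approx 95.734 i$)
$\sqrt{d + \left(\left(J{\left(-117 \right)} - 2486\right) - 2363\right)} = \sqrt{i \sqrt{9165} - \left(4849 - \frac{\left(3 + 2 \left(-117\right)\right)^{2} - -702}{5 \left(-117\right)}\right)} = \sqrt{i \sqrt{9165} - \left(4849 + \frac{\left(3 - 234\right)^{2} + 702}{585}\right)} = \sqrt{i \sqrt{9165} - \left(4849 + \frac{\left(-231\right)^{2} + 702}{585}\right)} = \sqrt{i \sqrt{9165} - \left(4849 + \frac{53361 + 702}{585}\right)} = \sqrt{i \sqrt{9165} - \left(4849 + \frac{6007}{65}\right)} = \sqrt{i \sqrt{9165} - \frac{321192}{65}} = \sqrt{- \frac{321192}{65} + i \sqrt{9165}}$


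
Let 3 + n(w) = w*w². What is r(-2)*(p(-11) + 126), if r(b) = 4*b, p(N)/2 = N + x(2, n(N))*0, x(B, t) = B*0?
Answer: -832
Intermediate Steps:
n(w) = -3 + w³ (n(w) = -3 + w*w² = -3 + w³)
x(B, t) = 0
p(N) = 2*N (p(N) = 2*(N + 0*0) = 2*(N + 0) = 2*N)
r(-2)*(p(-11) + 126) = (4*(-2))*(2*(-11) + 126) = -8*(-22 + 126) = -8*104 = -832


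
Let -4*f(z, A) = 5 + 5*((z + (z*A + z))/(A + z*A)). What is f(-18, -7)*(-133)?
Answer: 19855/68 ≈ 291.99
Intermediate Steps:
f(z, A) = -5/4 - 5*(2*z + A*z)/(4*(A + A*z)) (f(z, A) = -(5 + 5*((z + (z*A + z))/(A + z*A)))/4 = -(5 + 5*((z + (A*z + z))/(A + A*z)))/4 = -(5 + 5*((z + (z + A*z))/(A + A*z)))/4 = -(5 + 5*((2*z + A*z)/(A + A*z)))/4 = -(5 + 5*(2*z + A*z)/(A + A*z))/4 = -5/4 - 5*(2*z + A*z)/(4*(A + A*z)))
f(-18, -7)*(-133) = ((5/4)*(-1*(-7) - 2*(-18) - 2*(-7)*(-18))/(-7*(1 - 18)))*(-133) = ((5/4)*(-⅐)*(7 + 36 - 252)/(-17))*(-133) = ((5/4)*(-⅐)*(-1/17)*(-209))*(-133) = -1045/476*(-133) = 19855/68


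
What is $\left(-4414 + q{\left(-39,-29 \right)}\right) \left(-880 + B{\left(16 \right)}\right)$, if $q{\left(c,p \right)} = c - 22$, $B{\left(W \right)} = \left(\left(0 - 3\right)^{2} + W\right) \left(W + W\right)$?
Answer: $358000$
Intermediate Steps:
$B{\left(W \right)} = 2 W \left(9 + W\right)$ ($B{\left(W \right)} = \left(\left(-3\right)^{2} + W\right) 2 W = \left(9 + W\right) 2 W = 2 W \left(9 + W\right)$)
$q{\left(c,p \right)} = -22 + c$ ($q{\left(c,p \right)} = c - 22 = -22 + c$)
$\left(-4414 + q{\left(-39,-29 \right)}\right) \left(-880 + B{\left(16 \right)}\right) = \left(-4414 - 61\right) \left(-880 + 2 \cdot 16 \left(9 + 16\right)\right) = \left(-4414 - 61\right) \left(-880 + 2 \cdot 16 \cdot 25\right) = - 4475 \left(-880 + 800\right) = \left(-4475\right) \left(-80\right) = 358000$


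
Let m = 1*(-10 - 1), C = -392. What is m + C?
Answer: -403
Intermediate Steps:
m = -11 (m = 1*(-11) = -11)
m + C = -11 - 392 = -403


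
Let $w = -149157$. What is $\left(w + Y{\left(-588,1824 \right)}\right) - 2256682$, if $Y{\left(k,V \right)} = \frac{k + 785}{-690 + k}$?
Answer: $- \frac{3074662439}{1278} \approx -2.4058 \cdot 10^{6}$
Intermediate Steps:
$Y{\left(k,V \right)} = \frac{785 + k}{-690 + k}$
$\left(w + Y{\left(-588,1824 \right)}\right) - 2256682 = \left(-149157 + \frac{785 - 588}{-690 - 588}\right) - 2256682 = \left(-149157 + \frac{1}{-1278} \cdot 197\right) - 2256682 = \left(-149157 - \frac{197}{1278}\right) - 2256682 = - \frac{190622843}{1278} - 2256682 = - \frac{3074662439}{1278}$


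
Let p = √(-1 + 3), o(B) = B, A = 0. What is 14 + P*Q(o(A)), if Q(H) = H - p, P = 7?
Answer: 14 - 7*√2 ≈ 4.1005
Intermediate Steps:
p = √2 ≈ 1.4142
Q(H) = H - √2
14 + P*Q(o(A)) = 14 + 7*(0 - √2) = 14 + 7*(-√2) = 14 - 7*√2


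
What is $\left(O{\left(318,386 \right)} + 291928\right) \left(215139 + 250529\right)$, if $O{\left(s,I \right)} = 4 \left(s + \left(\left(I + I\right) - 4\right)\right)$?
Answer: $137964389696$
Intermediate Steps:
$O{\left(s,I \right)} = -16 + 4 s + 8 I$ ($O{\left(s,I \right)} = 4 \left(s + \left(2 I - 4\right)\right) = 4 \left(s + \left(-4 + 2 I\right)\right) = 4 \left(-4 + s + 2 I\right) = -16 + 4 s + 8 I$)
$\left(O{\left(318,386 \right)} + 291928\right) \left(215139 + 250529\right) = \left(\left(-16 + 4 \cdot 318 + 8 \cdot 386\right) + 291928\right) \left(215139 + 250529\right) = \left(\left(-16 + 1272 + 3088\right) + 291928\right) 465668 = \left(4344 + 291928\right) 465668 = 296272 \cdot 465668 = 137964389696$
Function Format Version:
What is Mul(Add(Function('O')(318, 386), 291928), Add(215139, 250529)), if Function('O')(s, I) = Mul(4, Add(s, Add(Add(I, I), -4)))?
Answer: 137964389696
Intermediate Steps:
Function('O')(s, I) = Add(-16, Mul(4, s), Mul(8, I)) (Function('O')(s, I) = Mul(4, Add(s, Add(Mul(2, I), -4))) = Mul(4, Add(s, Add(-4, Mul(2, I)))) = Mul(4, Add(-4, s, Mul(2, I))) = Add(-16, Mul(4, s), Mul(8, I)))
Mul(Add(Function('O')(318, 386), 291928), Add(215139, 250529)) = Mul(Add(Add(-16, Mul(4, 318), Mul(8, 386)), 291928), Add(215139, 250529)) = Mul(Add(Add(-16, 1272, 3088), 291928), 465668) = Mul(Add(4344, 291928), 465668) = Mul(296272, 465668) = 137964389696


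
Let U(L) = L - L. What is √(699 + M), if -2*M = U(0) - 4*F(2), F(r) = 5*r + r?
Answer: √723 ≈ 26.889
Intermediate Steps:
F(r) = 6*r
U(L) = 0
M = 24 (M = -(0 - 24*2)/2 = -(0 - 4*12)/2 = -(0 - 48)/2 = -½*(-48) = 24)
√(699 + M) = √(699 + 24) = √723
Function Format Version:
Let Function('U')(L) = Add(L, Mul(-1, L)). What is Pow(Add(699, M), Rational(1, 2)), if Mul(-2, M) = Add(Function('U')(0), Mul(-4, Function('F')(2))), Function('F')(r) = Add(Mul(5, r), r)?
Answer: Pow(723, Rational(1, 2)) ≈ 26.889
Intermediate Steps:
Function('F')(r) = Mul(6, r)
Function('U')(L) = 0
M = 24 (M = Mul(Rational(-1, 2), Add(0, Mul(-4, Mul(6, 2)))) = Mul(Rational(-1, 2), Add(0, Mul(-4, 12))) = Mul(Rational(-1, 2), Add(0, -48)) = Mul(Rational(-1, 2), -48) = 24)
Pow(Add(699, M), Rational(1, 2)) = Pow(Add(699, 24), Rational(1, 2)) = Pow(723, Rational(1, 2))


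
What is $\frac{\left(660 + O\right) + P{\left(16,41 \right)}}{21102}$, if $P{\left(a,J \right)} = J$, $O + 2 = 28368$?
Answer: $\frac{9689}{7034} \approx 1.3775$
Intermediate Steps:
$O = 28366$ ($O = -2 + 28368 = 28366$)
$\frac{\left(660 + O\right) + P{\left(16,41 \right)}}{21102} = \frac{\left(660 + 28366\right) + 41}{21102} = \left(29026 + 41\right) \frac{1}{21102} = 29067 \cdot \frac{1}{21102} = \frac{9689}{7034}$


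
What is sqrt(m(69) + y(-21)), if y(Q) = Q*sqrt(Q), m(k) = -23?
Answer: sqrt(-23 - 21*I*sqrt(21)) ≈ 6.1622 - 7.8085*I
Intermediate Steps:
y(Q) = Q**(3/2)
sqrt(m(69) + y(-21)) = sqrt(-23 + (-21)**(3/2)) = sqrt(-23 - 21*I*sqrt(21))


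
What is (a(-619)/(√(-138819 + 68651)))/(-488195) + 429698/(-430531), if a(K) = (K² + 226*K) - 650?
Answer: -429698/430531 + 242617*I*√358/2446833340 ≈ -0.99806 + 0.0018761*I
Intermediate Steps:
a(K) = -650 + K² + 226*K
(a(-619)/(√(-138819 + 68651)))/(-488195) + 429698/(-430531) = ((-650 + (-619)² + 226*(-619))/(√(-138819 + 68651)))/(-488195) + 429698/(-430531) = ((-650 + 383161 - 139894)/(√(-70168)))*(-1/488195) + 429698*(-1/430531) = (242617/((14*I*√358)))*(-1/488195) - 429698/430531 = (242617*(-I*√358/5012))*(-1/488195) - 429698/430531 = -242617*I*√358/5012*(-1/488195) - 429698/430531 = 242617*I*√358/2446833340 - 429698/430531 = -429698/430531 + 242617*I*√358/2446833340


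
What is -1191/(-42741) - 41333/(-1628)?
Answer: 589517567/23194116 ≈ 25.417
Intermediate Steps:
-1191/(-42741) - 41333/(-1628) = -1191*(-1/42741) - 41333*(-1/1628) = 397/14247 + 41333/1628 = 589517567/23194116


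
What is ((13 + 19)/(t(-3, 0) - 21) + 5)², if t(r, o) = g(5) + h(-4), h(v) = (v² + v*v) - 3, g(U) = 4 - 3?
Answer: 5929/81 ≈ 73.198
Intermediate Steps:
g(U) = 1
h(v) = -3 + 2*v² (h(v) = (v² + v²) - 3 = 2*v² - 3 = -3 + 2*v²)
t(r, o) = 30 (t(r, o) = 1 + (-3 + 2*(-4)²) = 1 + (-3 + 2*16) = 1 + (-3 + 32) = 1 + 29 = 30)
((13 + 19)/(t(-3, 0) - 21) + 5)² = ((13 + 19)/(30 - 21) + 5)² = (32/9 + 5)² = (77/9)² = 5929/81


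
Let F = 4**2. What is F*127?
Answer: 2032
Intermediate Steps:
F = 16
F*127 = 16*127 = 2032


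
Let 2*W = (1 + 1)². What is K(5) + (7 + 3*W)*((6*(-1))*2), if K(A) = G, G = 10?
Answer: -146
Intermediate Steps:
W = 2 (W = (1 + 1)²/2 = (½)*2² = (½)*4 = 2)
K(A) = 10
K(5) + (7 + 3*W)*((6*(-1))*2) = 10 + (7 + 3*2)*((6*(-1))*2) = 10 + (7 + 6)*(-6*2) = 10 + 13*(-12) = 10 - 156 = -146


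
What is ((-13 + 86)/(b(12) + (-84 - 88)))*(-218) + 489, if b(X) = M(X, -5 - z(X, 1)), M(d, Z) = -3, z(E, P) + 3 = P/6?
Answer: 101489/175 ≈ 579.94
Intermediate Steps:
z(E, P) = -3 + P/6
b(X) = -3
((-13 + 86)/(b(12) + (-84 - 88)))*(-218) + 489 = ((-13 + 86)/(-3 + (-84 - 88)))*(-218) + 489 = (73/(-3 - 172))*(-218) + 489 = (73/(-175))*(-218) + 489 = (73*(-1/175))*(-218) + 489 = -73/175*(-218) + 489 = 15914/175 + 489 = 101489/175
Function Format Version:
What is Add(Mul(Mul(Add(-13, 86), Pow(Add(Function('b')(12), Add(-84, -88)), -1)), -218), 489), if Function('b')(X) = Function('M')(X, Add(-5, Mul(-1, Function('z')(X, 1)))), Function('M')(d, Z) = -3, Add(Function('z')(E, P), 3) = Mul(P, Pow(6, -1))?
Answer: Rational(101489, 175) ≈ 579.94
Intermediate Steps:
Function('z')(E, P) = Add(-3, Mul(Rational(1, 6), P)) (Function('z')(E, P) = Add(-3, Mul(P, Pow(6, -1))) = Add(-3, Mul(P, Rational(1, 6))) = Add(-3, Mul(Rational(1, 6), P)))
Function('b')(X) = -3
Add(Mul(Mul(Add(-13, 86), Pow(Add(Function('b')(12), Add(-84, -88)), -1)), -218), 489) = Add(Mul(Mul(Add(-13, 86), Pow(Add(-3, Add(-84, -88)), -1)), -218), 489) = Add(Mul(Mul(73, Pow(Add(-3, -172), -1)), -218), 489) = Add(Mul(Mul(73, Pow(-175, -1)), -218), 489) = Add(Mul(Mul(73, Rational(-1, 175)), -218), 489) = Add(Mul(Rational(-73, 175), -218), 489) = Add(Rational(15914, 175), 489) = Rational(101489, 175)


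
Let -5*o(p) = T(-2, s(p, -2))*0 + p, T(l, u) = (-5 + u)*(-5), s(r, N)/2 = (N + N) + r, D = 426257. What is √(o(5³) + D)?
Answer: 2*√106558 ≈ 652.86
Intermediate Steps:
s(r, N) = 2*r + 4*N (s(r, N) = 2*((N + N) + r) = 2*(2*N + r) = 2*(r + 2*N) = 2*r + 4*N)
T(l, u) = 25 - 5*u
o(p) = -p/5 (o(p) = -((25 - 5*(2*p + 4*(-2)))*0 + p)/5 = -((25 - 5*(2*p - 8))*0 + p)/5 = -((25 - 5*(-8 + 2*p))*0 + p)/5 = -((25 + (40 - 10*p))*0 + p)/5 = -((65 - 10*p)*0 + p)/5 = -(0 + p)/5 = -p/5)
√(o(5³) + D) = √(-⅕*5³ + 426257) = √(-⅕*125 + 426257) = √(-25 + 426257) = √426232 = 2*√106558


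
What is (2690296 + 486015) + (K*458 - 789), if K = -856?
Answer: 2783474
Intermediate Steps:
(2690296 + 486015) + (K*458 - 789) = (2690296 + 486015) + (-856*458 - 789) = 3176311 + (-392048 - 789) = 3176311 - 392837 = 2783474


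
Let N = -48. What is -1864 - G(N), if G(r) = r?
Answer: -1816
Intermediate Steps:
-1864 - G(N) = -1864 - 1*(-48) = -1864 + 48 = -1816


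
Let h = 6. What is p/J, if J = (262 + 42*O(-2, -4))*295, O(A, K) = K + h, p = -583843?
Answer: -583843/102070 ≈ -5.7200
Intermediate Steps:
O(A, K) = 6 + K (O(A, K) = K + 6 = 6 + K)
J = 102070 (J = (262 + 42*(6 - 4))*295 = (262 + 42*2)*295 = (262 + 84)*295 = 346*295 = 102070)
p/J = -583843/102070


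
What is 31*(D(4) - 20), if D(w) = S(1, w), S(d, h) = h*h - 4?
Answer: -248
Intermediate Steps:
S(d, h) = -4 + h² (S(d, h) = h² - 4 = -4 + h²)
D(w) = -4 + w²
31*(D(4) - 20) = 31*((-4 + 4²) - 20) = 31*((-4 + 16) - 20) = 31*(12 - 20) = 31*(-8) = -248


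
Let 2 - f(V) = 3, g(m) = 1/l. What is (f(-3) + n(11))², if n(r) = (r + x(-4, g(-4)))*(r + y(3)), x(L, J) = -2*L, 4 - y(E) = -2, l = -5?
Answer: 103684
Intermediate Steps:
y(E) = 6 (y(E) = 4 - 1*(-2) = 4 + 2 = 6)
g(m) = -⅕ (g(m) = 1/(-5) = -⅕)
f(V) = -1 (f(V) = 2 - 1*3 = 2 - 3 = -1)
n(r) = (6 + r)*(8 + r) (n(r) = (r - 2*(-4))*(r + 6) = (r + 8)*(6 + r) = (8 + r)*(6 + r) = (6 + r)*(8 + r))
(f(-3) + n(11))² = (-1 + (48 + 11² + 14*11))² = (-1 + (48 + 121 + 154))² = (-1 + 323)² = 322² = 103684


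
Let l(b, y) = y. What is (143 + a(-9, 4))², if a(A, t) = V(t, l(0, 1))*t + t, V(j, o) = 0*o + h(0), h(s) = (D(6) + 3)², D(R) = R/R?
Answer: 44521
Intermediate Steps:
D(R) = 1
h(s) = 16 (h(s) = (1 + 3)² = 4² = 16)
V(j, o) = 16 (V(j, o) = 0*o + 16 = 0 + 16 = 16)
a(A, t) = 17*t (a(A, t) = 16*t + t = 17*t)
(143 + a(-9, 4))² = (143 + 17*4)² = (143 + 68)² = 211² = 44521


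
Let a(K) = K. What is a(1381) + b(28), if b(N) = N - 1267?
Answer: 142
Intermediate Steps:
b(N) = -1267 + N
a(1381) + b(28) = 1381 + (-1267 + 28) = 1381 - 1239 = 142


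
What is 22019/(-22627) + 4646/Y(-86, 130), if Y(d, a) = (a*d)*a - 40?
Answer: -16054210201/16443493440 ≈ -0.97633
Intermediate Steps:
Y(d, a) = -40 + d*a**2 (Y(d, a) = d*a**2 - 40 = -40 + d*a**2)
22019/(-22627) + 4646/Y(-86, 130) = 22019/(-22627) + 4646/(-40 - 86*130**2) = 22019*(-1/22627) + 4646/(-40 - 86*16900) = -22019/22627 + 4646/(-40 - 1453400) = -22019/22627 + 4646/(-1453440) = -22019/22627 + 4646*(-1/1453440) = -22019/22627 - 2323/726720 = -16054210201/16443493440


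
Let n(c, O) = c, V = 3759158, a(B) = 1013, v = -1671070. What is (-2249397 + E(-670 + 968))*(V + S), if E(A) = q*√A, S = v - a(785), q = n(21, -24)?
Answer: -4694660243775 + 43828575*√298 ≈ -4.6939e+12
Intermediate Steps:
q = 21
S = -1672083 (S = -1671070 - 1*1013 = -1671070 - 1013 = -1672083)
E(A) = 21*√A
(-2249397 + E(-670 + 968))*(V + S) = (-2249397 + 21*√(-670 + 968))*(3759158 - 1672083) = (-2249397 + 21*√298)*2087075 = -4694660243775 + 43828575*√298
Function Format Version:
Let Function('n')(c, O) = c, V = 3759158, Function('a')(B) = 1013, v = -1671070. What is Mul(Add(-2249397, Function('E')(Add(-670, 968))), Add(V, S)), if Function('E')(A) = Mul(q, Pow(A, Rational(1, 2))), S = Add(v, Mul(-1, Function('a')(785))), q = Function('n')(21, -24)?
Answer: Add(-4694660243775, Mul(43828575, Pow(298, Rational(1, 2)))) ≈ -4.6939e+12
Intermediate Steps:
q = 21
S = -1672083 (S = Add(-1671070, Mul(-1, 1013)) = Add(-1671070, -1013) = -1672083)
Function('E')(A) = Mul(21, Pow(A, Rational(1, 2)))
Mul(Add(-2249397, Function('E')(Add(-670, 968))), Add(V, S)) = Mul(Add(-2249397, Mul(21, Pow(Add(-670, 968), Rational(1, 2)))), Add(3759158, -1672083)) = Mul(Add(-2249397, Mul(21, Pow(298, Rational(1, 2)))), 2087075) = Add(-4694660243775, Mul(43828575, Pow(298, Rational(1, 2))))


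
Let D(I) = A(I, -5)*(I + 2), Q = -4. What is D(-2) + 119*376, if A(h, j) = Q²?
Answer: 44744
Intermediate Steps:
A(h, j) = 16 (A(h, j) = (-4)² = 16)
D(I) = 32 + 16*I (D(I) = 16*(I + 2) = 16*(2 + I) = 32 + 16*I)
D(-2) + 119*376 = (32 + 16*(-2)) + 119*376 = (32 - 32) + 44744 = 0 + 44744 = 44744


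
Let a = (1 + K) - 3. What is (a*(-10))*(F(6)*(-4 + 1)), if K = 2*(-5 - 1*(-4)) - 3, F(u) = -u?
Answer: 1260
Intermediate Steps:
K = -5 (K = 2*(-5 + 4) - 3 = 2*(-1) - 3 = -2 - 3 = -5)
a = -7 (a = (1 - 5) - 3 = -4 - 3 = -7)
(a*(-10))*(F(6)*(-4 + 1)) = (-7*(-10))*((-1*6)*(-4 + 1)) = 70*(-6*(-3)) = 70*18 = 1260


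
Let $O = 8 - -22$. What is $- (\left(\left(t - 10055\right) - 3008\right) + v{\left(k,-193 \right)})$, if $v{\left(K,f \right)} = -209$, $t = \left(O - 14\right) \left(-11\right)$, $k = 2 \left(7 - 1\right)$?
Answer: $13448$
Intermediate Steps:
$O = 30$ ($O = 8 + 22 = 30$)
$k = 12$ ($k = 2 \cdot 6 = 12$)
$t = -176$ ($t = \left(30 - 14\right) \left(-11\right) = 16 \left(-11\right) = -176$)
$- (\left(\left(t - 10055\right) - 3008\right) + v{\left(k,-193 \right)}) = - (\left(\left(-176 - 10055\right) - 3008\right) - 209) = - (\left(-10231 - 3008\right) - 209) = - (-13239 - 209) = \left(-1\right) \left(-13448\right) = 13448$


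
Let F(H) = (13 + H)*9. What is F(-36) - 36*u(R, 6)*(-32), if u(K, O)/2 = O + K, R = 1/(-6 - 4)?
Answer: 66933/5 ≈ 13387.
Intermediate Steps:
R = -⅒ (R = 1/(-10) = -⅒ ≈ -0.10000)
u(K, O) = 2*K + 2*O (u(K, O) = 2*(O + K) = 2*(K + O) = 2*K + 2*O)
F(H) = 117 + 9*H
F(-36) - 36*u(R, 6)*(-32) = (117 + 9*(-36)) - 36*(2*(-⅒) + 2*6)*(-32) = (117 - 324) - 36*(-⅕ + 12)*(-32) = -207 - 36*59/5*(-32) = -207 - 2124/5*(-32) = -207 + 67968/5 = 66933/5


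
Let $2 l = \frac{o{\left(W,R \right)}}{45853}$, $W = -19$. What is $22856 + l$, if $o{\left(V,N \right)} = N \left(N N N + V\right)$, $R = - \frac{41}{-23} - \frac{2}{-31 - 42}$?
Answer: $\frac{8328576176313369956279}{364393431497852893} \approx 22856.0$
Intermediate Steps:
$R = \frac{3039}{1679}$ ($R = \left(-41\right) \left(- \frac{1}{23}\right) - \frac{2}{-31 - 42} = \frac{41}{23} - \frac{2}{-73} = \frac{41}{23} - - \frac{2}{73} = \frac{41}{23} + \frac{2}{73} = \frac{3039}{1679} \approx 1.81$)
$o{\left(V,N \right)} = N \left(V + N^{3}\right)$ ($o{\left(V,N \right)} = N \left(N^{2} N + V\right) = N \left(N^{3} + V\right) = N \left(V + N^{3}\right)$)
$l = - \frac{94001555766129}{364393431497852893}$ ($l = \frac{\frac{3039 \left(-19 + \left(\frac{3039}{1679}\right)^{3}\right)}{1679} \cdot \frac{1}{45853}}{2} = \frac{\frac{3039 \left(-19 + \frac{28066748319}{4733169839}\right)}{1679} \cdot \frac{1}{45853}}{2} = \frac{\frac{3039}{1679} \left(- \frac{61863478622}{4733169839}\right) \frac{1}{45853}}{2} = \frac{\left(- \frac{188003111532258}{7946992159681}\right) \frac{1}{45853}}{2} = \frac{1}{2} \left(- \frac{188003111532258}{364393431497852893}\right) = - \frac{94001555766129}{364393431497852893} \approx -0.00025797$)
$22856 + l = 22856 - \frac{94001555766129}{364393431497852893} = \frac{8328576176313369956279}{364393431497852893}$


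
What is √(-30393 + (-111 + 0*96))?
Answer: 2*I*√7626 ≈ 174.65*I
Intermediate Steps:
√(-30393 + (-111 + 0*96)) = √(-30393 + (-111 + 0)) = √(-30393 - 111) = √(-30504) = 2*I*√7626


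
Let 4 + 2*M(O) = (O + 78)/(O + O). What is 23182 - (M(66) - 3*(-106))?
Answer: 251520/11 ≈ 22865.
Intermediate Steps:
M(O) = -2 + (78 + O)/(4*O) (M(O) = -2 + ((O + 78)/(O + O))/2 = -2 + ((78 + O)/((2*O)))/2 = -2 + ((78 + O)*(1/(2*O)))/2 = -2 + ((78 + O)/(2*O))/2 = -2 + (78 + O)/(4*O))
23182 - (M(66) - 3*(-106)) = 23182 - ((1/4)*(78 - 7*66)/66 - 3*(-106)) = 23182 - ((1/4)*(1/66)*(78 - 462) - 1*(-318)) = 23182 - ((1/4)*(1/66)*(-384) + 318) = 23182 - (-16/11 + 318) = 23182 - 1*3482/11 = 23182 - 3482/11 = 251520/11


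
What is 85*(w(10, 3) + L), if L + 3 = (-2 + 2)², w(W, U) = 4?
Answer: 85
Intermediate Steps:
L = -3 (L = -3 + (-2 + 2)² = -3 + 0² = -3 + 0 = -3)
85*(w(10, 3) + L) = 85*(4 - 3) = 85*1 = 85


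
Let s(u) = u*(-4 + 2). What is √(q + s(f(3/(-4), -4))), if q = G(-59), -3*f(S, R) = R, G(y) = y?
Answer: I*√555/3 ≈ 7.8528*I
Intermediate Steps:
f(S, R) = -R/3
q = -59
s(u) = -2*u (s(u) = u*(-2) = -2*u)
√(q + s(f(3/(-4), -4))) = √(-59 - (-2)*(-4)/3) = √(-59 - 2*4/3) = √(-59 - 8/3) = √(-185/3) = I*√555/3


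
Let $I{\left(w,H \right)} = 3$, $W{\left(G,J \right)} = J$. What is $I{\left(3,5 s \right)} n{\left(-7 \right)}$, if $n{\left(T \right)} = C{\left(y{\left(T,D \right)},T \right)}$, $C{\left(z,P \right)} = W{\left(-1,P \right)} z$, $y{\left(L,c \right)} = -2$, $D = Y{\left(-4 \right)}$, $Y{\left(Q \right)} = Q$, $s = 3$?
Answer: $42$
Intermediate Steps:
$D = -4$
$C{\left(z,P \right)} = P z$
$n{\left(T \right)} = - 2 T$ ($n{\left(T \right)} = T \left(-2\right) = - 2 T$)
$I{\left(3,5 s \right)} n{\left(-7 \right)} = 3 \left(\left(-2\right) \left(-7\right)\right) = 3 \cdot 14 = 42$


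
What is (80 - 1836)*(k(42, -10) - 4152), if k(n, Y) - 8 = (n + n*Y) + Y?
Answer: 7958192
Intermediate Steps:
k(n, Y) = 8 + Y + n + Y*n (k(n, Y) = 8 + ((n + n*Y) + Y) = 8 + ((n + Y*n) + Y) = 8 + (Y + n + Y*n) = 8 + Y + n + Y*n)
(80 - 1836)*(k(42, -10) - 4152) = (80 - 1836)*((8 - 10 + 42 - 10*42) - 4152) = -1756*((8 - 10 + 42 - 420) - 4152) = -1756*(-380 - 4152) = -1756*(-4532) = 7958192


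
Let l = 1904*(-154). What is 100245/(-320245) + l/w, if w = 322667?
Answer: -25249342267/20666498683 ≈ -1.2218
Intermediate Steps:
l = -293216
100245/(-320245) + l/w = 100245/(-320245) - 293216/322667 = 100245*(-1/320245) - 293216*1/322667 = -20049/64049 - 293216/322667 = -25249342267/20666498683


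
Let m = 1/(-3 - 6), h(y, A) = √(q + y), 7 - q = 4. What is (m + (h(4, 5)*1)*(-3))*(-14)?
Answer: 14/9 + 42*√7 ≈ 112.68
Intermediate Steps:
q = 3 (q = 7 - 1*4 = 7 - 4 = 3)
h(y, A) = √(3 + y)
m = -⅑ (m = 1/(-9) = -⅑*1 = -⅑ ≈ -0.11111)
(m + (h(4, 5)*1)*(-3))*(-14) = (-⅑ + (√(3 + 4)*1)*(-3))*(-14) = (-⅑ + (√7*1)*(-3))*(-14) = (-⅑ + √7*(-3))*(-14) = (-⅑ - 3*√7)*(-14) = 14/9 + 42*√7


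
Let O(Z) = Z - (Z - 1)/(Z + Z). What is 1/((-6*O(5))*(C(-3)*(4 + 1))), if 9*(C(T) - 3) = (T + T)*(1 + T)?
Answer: -1/598 ≈ -0.0016722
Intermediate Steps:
C(T) = 3 + 2*T*(1 + T)/9 (C(T) = 3 + ((T + T)*(1 + T))/9 = 3 + ((2*T)*(1 + T))/9 = 3 + (2*T*(1 + T))/9 = 3 + 2*T*(1 + T)/9)
O(Z) = Z - (-1 + Z)/(2*Z)
1/((-6*O(5))*(C(-3)*(4 + 1))) = 1/((-6*(-½ + 5 + (½)/5))*((3 + (2/9)*(-3) + (2/9)*(-3)²)*(4 + 1))) = 1/((-6*(-½ + 5 + (½)*(⅕)))*((3 - ⅔ + (2/9)*9)*5)) = 1/((-6*(-½ + 5 + ⅒))*((3 - ⅔ + 2)*5)) = 1/((-6*23/5)*((13/3)*5)) = 1/(-138/5*65/3) = 1/(-598) = -1/598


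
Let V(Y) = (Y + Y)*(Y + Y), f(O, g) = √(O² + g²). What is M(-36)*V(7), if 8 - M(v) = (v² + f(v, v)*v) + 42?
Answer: -260680 + 254016*√2 ≈ 98553.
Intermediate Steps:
M(v) = -34 - v² - v*√2*√(v²) (M(v) = 8 - ((v² + √(v² + v²)*v) + 42) = 8 - ((v² + √(2*v²)*v) + 42) = 8 - ((v² + (√2*√(v²))*v) + 42) = 8 - ((v² + v*√2*√(v²)) + 42) = 8 - (42 + v² + v*√2*√(v²)) = 8 + (-42 - v² - v*√2*√(v²)) = -34 - v² - v*√2*√(v²))
V(Y) = 4*Y² (V(Y) = (2*Y)*(2*Y) = 4*Y²)
M(-36)*V(7) = (-34 - 1*(-36)² - 1*(-36)*√2*√((-36)²))*(4*7²) = (-34 - 1*1296 - 1*(-36)*√2*√1296)*(4*49) = (-34 - 1296 - 1*(-36)*√2*36)*196 = (-34 - 1296 + 1296*√2)*196 = (-1330 + 1296*√2)*196 = -260680 + 254016*√2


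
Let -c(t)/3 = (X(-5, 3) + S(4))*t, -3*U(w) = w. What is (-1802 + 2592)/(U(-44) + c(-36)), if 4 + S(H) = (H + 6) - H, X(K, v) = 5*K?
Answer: -1185/3704 ≈ -0.31992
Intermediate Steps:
U(w) = -w/3
S(H) = 2 (S(H) = -4 + ((H + 6) - H) = -4 + ((6 + H) - H) = -4 + 6 = 2)
c(t) = 69*t (c(t) = -3*(5*(-5) + 2)*t = -3*(-25 + 2)*t = -(-69)*t = 69*t)
(-1802 + 2592)/(U(-44) + c(-36)) = (-1802 + 2592)/(-⅓*(-44) + 69*(-36)) = 790/(44/3 - 2484) = 790/(-7408/3) = 790*(-3/7408) = -1185/3704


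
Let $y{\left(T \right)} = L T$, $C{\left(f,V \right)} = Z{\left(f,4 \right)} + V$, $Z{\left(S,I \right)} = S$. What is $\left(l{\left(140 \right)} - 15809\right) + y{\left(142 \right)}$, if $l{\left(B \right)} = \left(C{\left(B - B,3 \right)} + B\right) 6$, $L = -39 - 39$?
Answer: $-26027$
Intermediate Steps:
$C{\left(f,V \right)} = V + f$ ($C{\left(f,V \right)} = f + V = V + f$)
$L = -78$ ($L = -39 - 39 = -78$)
$l{\left(B \right)} = 18 + 6 B$ ($l{\left(B \right)} = \left(\left(3 + \left(B - B\right)\right) + B\right) 6 = \left(\left(3 + 0\right) + B\right) 6 = \left(3 + B\right) 6 = 18 + 6 B$)
$y{\left(T \right)} = - 78 T$
$\left(l{\left(140 \right)} - 15809\right) + y{\left(142 \right)} = \left(\left(18 + 6 \cdot 140\right) - 15809\right) - 11076 = \left(\left(18 + 840\right) - 15809\right) - 11076 = \left(858 - 15809\right) - 11076 = -14951 - 11076 = -26027$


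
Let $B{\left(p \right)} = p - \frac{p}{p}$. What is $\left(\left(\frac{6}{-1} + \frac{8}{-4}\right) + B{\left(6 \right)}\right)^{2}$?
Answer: $9$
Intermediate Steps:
$B{\left(p \right)} = -1 + p$ ($B{\left(p \right)} = p - 1 = -1 + p$)
$\left(\left(\frac{6}{-1} + \frac{8}{-4}\right) + B{\left(6 \right)}\right)^{2} = \left(\left(\frac{6}{-1} + \frac{8}{-4}\right) + \left(-1 + 6\right)\right)^{2} = \left(\left(6 \left(-1\right) + 8 \left(- \frac{1}{4}\right)\right) + 5\right)^{2} = \left(\left(-6 - 2\right) + 5\right)^{2} = \left(-8 + 5\right)^{2} = \left(-3\right)^{2} = 9$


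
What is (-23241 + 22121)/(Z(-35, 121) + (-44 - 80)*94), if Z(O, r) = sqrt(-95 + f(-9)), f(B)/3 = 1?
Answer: 3263680/33965607 + 560*I*sqrt(23)/33965607 ≈ 0.096088 + 7.907e-5*I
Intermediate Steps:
f(B) = 3 (f(B) = 3*1 = 3)
Z(O, r) = 2*I*sqrt(23) (Z(O, r) = sqrt(-95 + 3) = sqrt(-92) = 2*I*sqrt(23))
(-23241 + 22121)/(Z(-35, 121) + (-44 - 80)*94) = (-23241 + 22121)/(2*I*sqrt(23) + (-44 - 80)*94) = -1120/(2*I*sqrt(23) - 124*94) = -1120/(2*I*sqrt(23) - 11656) = -1120/(-11656 + 2*I*sqrt(23))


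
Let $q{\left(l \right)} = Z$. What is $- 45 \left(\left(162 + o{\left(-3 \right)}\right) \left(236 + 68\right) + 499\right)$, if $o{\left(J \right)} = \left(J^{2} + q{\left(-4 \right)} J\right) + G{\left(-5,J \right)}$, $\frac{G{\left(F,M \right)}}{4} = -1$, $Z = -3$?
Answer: $-2430135$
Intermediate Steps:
$G{\left(F,M \right)} = -4$ ($G{\left(F,M \right)} = 4 \left(-1\right) = -4$)
$q{\left(l \right)} = -3$
$o{\left(J \right)} = -4 + J^{2} - 3 J$ ($o{\left(J \right)} = \left(J^{2} - 3 J\right) - 4 = -4 + J^{2} - 3 J$)
$- 45 \left(\left(162 + o{\left(-3 \right)}\right) \left(236 + 68\right) + 499\right) = - 45 \left(\left(162 - \left(-5 - 9\right)\right) \left(236 + 68\right) + 499\right) = - 45 \left(\left(162 + \left(-4 + 9 + 9\right)\right) 304 + 499\right) = - 45 \left(\left(162 + 14\right) 304 + 499\right) = - 45 \left(176 \cdot 304 + 499\right) = - 45 \left(53504 + 499\right) = \left(-45\right) 54003 = -2430135$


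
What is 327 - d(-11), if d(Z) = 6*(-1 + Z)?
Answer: 399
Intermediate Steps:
d(Z) = -6 + 6*Z
327 - d(-11) = 327 - (-6 + 6*(-11)) = 327 - (-6 - 66) = 327 - 1*(-72) = 327 + 72 = 399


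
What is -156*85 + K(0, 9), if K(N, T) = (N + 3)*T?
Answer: -13233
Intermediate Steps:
K(N, T) = T*(3 + N) (K(N, T) = (3 + N)*T = T*(3 + N))
-156*85 + K(0, 9) = -156*85 + 9*(3 + 0) = -13260 + 9*3 = -13260 + 27 = -13233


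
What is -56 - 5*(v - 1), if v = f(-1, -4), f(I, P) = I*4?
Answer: -31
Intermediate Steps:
f(I, P) = 4*I
v = -4 (v = 4*(-1) = -4)
-56 - 5*(v - 1) = -56 - 5*(-4 - 1) = -56 - 5*(-5) = -56 + 25 = -31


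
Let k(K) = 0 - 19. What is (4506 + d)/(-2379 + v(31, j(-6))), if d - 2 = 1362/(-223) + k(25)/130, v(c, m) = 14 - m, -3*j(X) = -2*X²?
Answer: -130505623/69257110 ≈ -1.8844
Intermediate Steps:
j(X) = 2*X²/3 (j(X) = -(-2)*X²/3 = 2*X²/3)
k(K) = -19
d = -123317/28990 (d = 2 + (1362/(-223) - 19/130) = 2 + (1362*(-1/223) - 19*1/130) = 2 + (-1362/223 - 19/130) = 2 - 181297/28990 = -123317/28990 ≈ -4.2538)
(4506 + d)/(-2379 + v(31, j(-6))) = (4506 - 123317/28990)/(-2379 + (14 - 2*(-6)²/3)) = 130505623/(28990*(-2379 + (14 - 2*36/3))) = 130505623/(28990*(-2379 + (14 - 1*24))) = 130505623/(28990*(-2379 + (14 - 24))) = 130505623/(28990*(-2379 - 10)) = (130505623/28990)/(-2389) = (130505623/28990)*(-1/2389) = -130505623/69257110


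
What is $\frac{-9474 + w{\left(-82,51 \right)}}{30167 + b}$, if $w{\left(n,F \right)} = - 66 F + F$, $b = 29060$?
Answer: $- \frac{1827}{8461} \approx -0.21593$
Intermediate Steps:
$w{\left(n,F \right)} = - 65 F$
$\frac{-9474 + w{\left(-82,51 \right)}}{30167 + b} = \frac{-9474 - 3315}{30167 + 29060} = \frac{-9474 - 3315}{59227} = \left(-12789\right) \frac{1}{59227} = - \frac{1827}{8461}$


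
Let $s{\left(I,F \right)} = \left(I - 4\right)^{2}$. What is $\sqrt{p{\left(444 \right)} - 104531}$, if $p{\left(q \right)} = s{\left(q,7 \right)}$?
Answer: $\sqrt{89069} \approx 298.44$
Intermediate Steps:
$s{\left(I,F \right)} = \left(-4 + I\right)^{2}$
$p{\left(q \right)} = \left(-4 + q\right)^{2}$
$\sqrt{p{\left(444 \right)} - 104531} = \sqrt{\left(-4 + 444\right)^{2} - 104531} = \sqrt{440^{2} - 104531} = \sqrt{193600 - 104531} = \sqrt{89069}$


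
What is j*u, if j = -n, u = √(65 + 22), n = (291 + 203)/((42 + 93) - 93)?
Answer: -247*√87/21 ≈ -109.71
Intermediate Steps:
n = 247/21 (n = 494/(135 - 93) = 494/42 = 494*(1/42) = 247/21 ≈ 11.762)
u = √87 ≈ 9.3274
j = -247/21 (j = -1*247/21 = -247/21 ≈ -11.762)
j*u = -247*√87/21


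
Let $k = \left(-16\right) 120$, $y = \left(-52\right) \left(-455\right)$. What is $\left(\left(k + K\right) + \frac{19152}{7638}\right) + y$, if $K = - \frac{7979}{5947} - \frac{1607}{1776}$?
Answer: $\frac{15384396167545}{707645424} \approx 21740.0$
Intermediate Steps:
$y = 23660$
$k = -1920$
$K = - \frac{23727533}{10561872}$ ($K = \left(-7979\right) \frac{1}{5947} - \frac{1607}{1776} = - \frac{7979}{5947} - \frac{1607}{1776} = - \frac{23727533}{10561872} \approx -2.2465$)
$\left(\left(k + K\right) + \frac{19152}{7638}\right) + y = \left(\left(-1920 - \frac{23727533}{10561872}\right) + \frac{19152}{7638}\right) + 23660 = \left(- \frac{20302521773}{10561872} + 19152 \cdot \frac{1}{7638}\right) + 23660 = \left(- \frac{20302521773}{10561872} + \frac{168}{67}\right) + 23660 = - \frac{1358494564295}{707645424} + 23660 = \frac{15384396167545}{707645424}$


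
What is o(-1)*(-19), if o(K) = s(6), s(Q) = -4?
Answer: 76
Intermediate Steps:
o(K) = -4
o(-1)*(-19) = -4*(-19) = 76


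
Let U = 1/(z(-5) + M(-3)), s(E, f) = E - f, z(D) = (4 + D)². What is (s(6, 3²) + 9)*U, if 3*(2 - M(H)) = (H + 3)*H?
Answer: 2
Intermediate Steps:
M(H) = 2 - H*(3 + H)/3 (M(H) = 2 - (H + 3)*H/3 = 2 - (3 + H)*H/3 = 2 - H*(3 + H)/3)
U = ⅓ (U = 1/((4 - 5)² + (2 - 1*(-3) - ⅓*(-3)²)) = 1/((-1)² + (2 + 3 - ⅓*9)) = 1/(1 + (2 + 3 - 3)) = 1/(1 + 2) = 1/3 = ⅓ ≈ 0.33333)
(s(6, 3²) + 9)*U = ((6 - 1*3²) + 9)*(⅓) = ((6 - 1*9) + 9)*(⅓) = ((6 - 9) + 9)*(⅓) = (-3 + 9)*(⅓) = 6*(⅓) = 2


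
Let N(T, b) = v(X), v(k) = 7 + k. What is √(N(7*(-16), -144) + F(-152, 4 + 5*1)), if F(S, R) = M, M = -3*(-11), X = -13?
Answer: 3*√3 ≈ 5.1962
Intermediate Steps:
N(T, b) = -6 (N(T, b) = 7 - 13 = -6)
M = 33
F(S, R) = 33
√(N(7*(-16), -144) + F(-152, 4 + 5*1)) = √(-6 + 33) = √27 = 3*√3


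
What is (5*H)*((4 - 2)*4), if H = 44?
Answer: 1760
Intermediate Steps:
(5*H)*((4 - 2)*4) = (5*44)*((4 - 2)*4) = 220*(2*4) = 220*8 = 1760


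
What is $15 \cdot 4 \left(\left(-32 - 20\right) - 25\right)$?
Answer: $-4620$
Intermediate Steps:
$15 \cdot 4 \left(\left(-32 - 20\right) - 25\right) = 60 \left(\left(-32 - 20\right) - 25\right) = 60 \left(-52 - 25\right) = 60 \left(-77\right) = -4620$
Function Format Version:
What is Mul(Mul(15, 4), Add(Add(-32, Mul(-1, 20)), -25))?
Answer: -4620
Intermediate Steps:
Mul(Mul(15, 4), Add(Add(-32, Mul(-1, 20)), -25)) = Mul(60, Add(Add(-32, -20), -25)) = Mul(60, Add(-52, -25)) = Mul(60, -77) = -4620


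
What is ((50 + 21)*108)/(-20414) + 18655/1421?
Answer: 26423353/2072021 ≈ 12.752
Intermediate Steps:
((50 + 21)*108)/(-20414) + 18655/1421 = (71*108)*(-1/20414) + 18655*(1/1421) = 7668*(-1/20414) + 2665/203 = -3834/10207 + 2665/203 = 26423353/2072021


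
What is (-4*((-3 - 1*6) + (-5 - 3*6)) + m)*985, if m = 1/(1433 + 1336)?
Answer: 349116505/2769 ≈ 1.2608e+5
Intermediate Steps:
m = 1/2769 ≈ 0.00036114
(-4*((-3 - 1*6) + (-5 - 3*6)) + m)*985 = (-4*((-3 - 1*6) + (-5 - 3*6)) + 1/2769)*985 = (-4*((-3 - 6) + (-5 - 18)) + 1/2769)*985 = (-4*(-9 - 23) + 1/2769)*985 = (-4*(-32) + 1/2769)*985 = (128 + 1/2769)*985 = (354433/2769)*985 = 349116505/2769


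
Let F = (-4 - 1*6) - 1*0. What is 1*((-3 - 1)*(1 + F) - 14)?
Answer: 22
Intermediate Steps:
F = -10 (F = (-4 - 6) + 0 = -10 + 0 = -10)
1*((-3 - 1)*(1 + F) - 14) = 1*((-3 - 1)*(1 - 10) - 14) = 1*(-4*(-9) - 14) = 1*(36 - 14) = 1*22 = 22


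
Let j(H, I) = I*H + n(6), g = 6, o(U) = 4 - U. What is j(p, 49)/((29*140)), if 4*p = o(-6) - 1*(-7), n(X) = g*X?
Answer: 977/16240 ≈ 0.060160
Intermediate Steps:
n(X) = 6*X
p = 17/4 (p = ((4 - 1*(-6)) - 1*(-7))/4 = ((4 + 6) + 7)/4 = (10 + 7)/4 = (¼)*17 = 17/4 ≈ 4.2500)
j(H, I) = 36 + H*I (j(H, I) = I*H + 6*6 = H*I + 36 = 36 + H*I)
j(p, 49)/((29*140)) = (36 + (17/4)*49)/((29*140)) = (36 + 833/4)/4060 = (977/4)*(1/4060) = 977/16240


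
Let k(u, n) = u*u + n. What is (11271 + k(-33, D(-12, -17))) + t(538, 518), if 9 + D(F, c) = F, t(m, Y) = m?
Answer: 12877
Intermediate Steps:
D(F, c) = -9 + F
k(u, n) = n + u² (k(u, n) = u² + n = n + u²)
(11271 + k(-33, D(-12, -17))) + t(538, 518) = (11271 + ((-9 - 12) + (-33)²)) + 538 = (11271 + (-21 + 1089)) + 538 = (11271 + 1068) + 538 = 12339 + 538 = 12877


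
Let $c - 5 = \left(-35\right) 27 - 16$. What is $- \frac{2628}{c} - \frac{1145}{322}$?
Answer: $- \frac{62101}{76958} \approx -0.80695$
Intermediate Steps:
$c = -956$ ($c = 5 - 961 = -956$)
$- \frac{2628}{c} - \frac{1145}{322} = - \frac{2628}{-956} - \frac{1145}{322} = \left(-2628\right) \left(- \frac{1}{956}\right) - \frac{1145}{322} = \frac{657}{239} - \frac{1145}{322} = - \frac{62101}{76958}$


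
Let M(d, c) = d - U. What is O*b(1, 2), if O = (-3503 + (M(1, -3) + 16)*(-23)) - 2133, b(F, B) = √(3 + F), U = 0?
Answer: -12054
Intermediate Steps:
M(d, c) = d (M(d, c) = d - 1*0 = d + 0 = d)
O = -6027 (O = (-3503 + (1 + 16)*(-23)) - 2133 = (-3503 + 17*(-23)) - 2133 = (-3503 - 391) - 2133 = -3894 - 2133 = -6027)
O*b(1, 2) = -6027*√(3 + 1) = -6027*√4 = -6027*2 = -12054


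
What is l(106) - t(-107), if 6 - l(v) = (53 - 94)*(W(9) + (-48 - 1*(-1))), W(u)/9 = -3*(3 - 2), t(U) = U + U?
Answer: -2814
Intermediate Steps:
t(U) = 2*U
W(u) = -27 (W(u) = 9*(-3*(3 - 2)) = 9*(-3*1) = 9*(-3) = -27)
l(v) = -3028 (l(v) = 6 - (53 - 94)*(-27 + (-48 - 1*(-1))) = 6 - (-41)*(-27 + (-48 + 1)) = 6 - (-41)*(-27 - 47) = 6 - (-41)*(-74) = 6 - 1*3034 = 6 - 3034 = -3028)
l(106) - t(-107) = -3028 - 2*(-107) = -3028 - 1*(-214) = -3028 + 214 = -2814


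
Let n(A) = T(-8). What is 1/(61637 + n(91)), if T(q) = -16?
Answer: 1/61621 ≈ 1.6228e-5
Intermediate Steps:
n(A) = -16
1/(61637 + n(91)) = 1/(61637 - 16) = 1/61621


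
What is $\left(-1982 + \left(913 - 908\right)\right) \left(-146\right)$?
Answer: $288642$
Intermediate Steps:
$\left(-1982 + \left(913 - 908\right)\right) \left(-146\right) = \left(-1982 + 5\right) \left(-146\right) = \left(-1977\right) \left(-146\right) = 288642$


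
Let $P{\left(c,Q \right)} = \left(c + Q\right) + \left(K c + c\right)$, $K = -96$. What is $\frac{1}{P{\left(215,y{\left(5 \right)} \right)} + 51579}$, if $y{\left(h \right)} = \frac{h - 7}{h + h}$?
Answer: $\frac{5}{156844} \approx 3.1879 \cdot 10^{-5}$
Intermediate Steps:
$y{\left(h \right)} = \frac{-7 + h}{2 h}$
$P{\left(c,Q \right)} = Q - 94 c$ ($P{\left(c,Q \right)} = \left(c + Q\right) + \left(- 96 c + c\right) = \left(Q + c\right) - 95 c = Q - 94 c$)
$\frac{1}{P{\left(215,y{\left(5 \right)} \right)} + 51579} = \frac{1}{\left(\frac{-7 + 5}{2 \cdot 5} - 20210\right) + 51579} = \frac{1}{\left(\frac{1}{2} \cdot \frac{1}{5} \left(-2\right) - 20210\right) + 51579} = \frac{1}{\left(- \frac{1}{5} - 20210\right) + 51579} = \frac{1}{- \frac{101051}{5} + 51579} = \frac{1}{\frac{156844}{5}} = \frac{5}{156844}$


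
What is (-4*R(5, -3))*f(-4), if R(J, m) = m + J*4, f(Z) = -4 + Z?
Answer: 544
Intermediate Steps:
R(J, m) = m + 4*J
(-4*R(5, -3))*f(-4) = (-4*(-3 + 4*5))*(-4 - 4) = -4*(-3 + 20)*(-8) = -4*17*(-8) = -68*(-8) = 544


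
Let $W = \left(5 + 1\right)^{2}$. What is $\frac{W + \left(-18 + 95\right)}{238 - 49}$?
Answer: $\frac{113}{189} \approx 0.59788$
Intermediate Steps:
$W = 36$ ($W = 6^{2} = 36$)
$\frac{W + \left(-18 + 95\right)}{238 - 49} = \frac{36 + \left(-18 + 95\right)}{238 - 49} = \frac{36 + 77}{189} = 113 \cdot \frac{1}{189} = \frac{113}{189}$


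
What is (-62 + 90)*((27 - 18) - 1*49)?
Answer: -1120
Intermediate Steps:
(-62 + 90)*((27 - 18) - 1*49) = 28*(9 - 49) = 28*(-40) = -1120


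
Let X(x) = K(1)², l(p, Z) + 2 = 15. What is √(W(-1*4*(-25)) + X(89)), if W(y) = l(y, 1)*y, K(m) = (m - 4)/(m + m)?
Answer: √5209/2 ≈ 36.087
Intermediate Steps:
l(p, Z) = 13 (l(p, Z) = -2 + 15 = 13)
K(m) = (-4 + m)/(2*m) (K(m) = (-4 + m)/((2*m)) = (-4 + m)*(1/(2*m)) = (-4 + m)/(2*m))
X(x) = 9/4 (X(x) = ((½)*(-4 + 1)/1)² = ((½)*1*(-3))² = (-3/2)² = 9/4)
W(y) = 13*y
√(W(-1*4*(-25)) + X(89)) = √(13*(-1*4*(-25)) + 9/4) = √(13*(-4*(-25)) + 9/4) = √(13*100 + 9/4) = √(1300 + 9/4) = √(5209/4) = √5209/2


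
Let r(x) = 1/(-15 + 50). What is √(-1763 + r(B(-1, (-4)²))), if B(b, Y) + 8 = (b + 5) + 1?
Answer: 6*I*√59990/35 ≈ 41.988*I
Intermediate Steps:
B(b, Y) = -2 + b (B(b, Y) = -8 + ((b + 5) + 1) = -8 + ((5 + b) + 1) = -8 + (6 + b) = -2 + b)
r(x) = 1/35
√(-1763 + r(B(-1, (-4)²))) = √(-1763 + 1/35) = √(-61704/35) = 6*I*√59990/35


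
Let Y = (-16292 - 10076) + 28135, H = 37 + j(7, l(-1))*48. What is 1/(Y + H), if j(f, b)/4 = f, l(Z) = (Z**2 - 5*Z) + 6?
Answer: 1/3148 ≈ 0.00031766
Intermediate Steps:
l(Z) = 6 + Z**2 - 5*Z
j(f, b) = 4*f
H = 1381 (H = 37 + (4*7)*48 = 37 + 28*48 = 37 + 1344 = 1381)
Y = 1767 (Y = -26368 + 28135 = 1767)
1/(Y + H) = 1/(1767 + 1381) = 1/3148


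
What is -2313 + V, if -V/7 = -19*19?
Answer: 214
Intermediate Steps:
V = 2527 (V = -(-133)*19 = -7*(-361) = 2527)
-2313 + V = -2313 + 2527 = 214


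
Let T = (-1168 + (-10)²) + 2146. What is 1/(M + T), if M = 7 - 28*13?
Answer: 1/721 ≈ 0.0013870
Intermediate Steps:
T = 1078 (T = (-1168 + 100) + 2146 = -1068 + 2146 = 1078)
M = -357 (M = 7 - 364 = -357)
1/(M + T) = 1/(-357 + 1078) = 1/721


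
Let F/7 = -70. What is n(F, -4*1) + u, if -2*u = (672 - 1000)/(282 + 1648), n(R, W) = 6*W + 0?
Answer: -23078/965 ≈ -23.915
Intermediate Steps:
F = -490 (F = 7*(-70) = -490)
n(R, W) = 6*W
u = 82/965 (u = -(672 - 1000)/(2*(282 + 1648)) = -(-164)/1930 = -½*(-164/965) = 82/965 ≈ 0.084974)
n(F, -4*1) + u = 6*(-4*1) + 82/965 = 6*(-4) + 82/965 = -24 + 82/965 = -23078/965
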